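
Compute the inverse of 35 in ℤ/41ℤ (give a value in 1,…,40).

41 = 1·35 + 6
35 = 5·6 + 5
6 = 1·5 + 1
5 = 5·1 + 0
Back-substituting gives 35·34 ≡ 1 (mod 41).

34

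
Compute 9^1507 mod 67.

1

By repeated squaring mod 67: 9^1≡9, 9^2≡14, 9^4≡62, 9^8≡25, 9^16≡22, 9^32≡15, 9^64≡24, 9^128≡40, 9^256≡59, 9^512≡64, 9^1024≡9.
Since 1507 = 1 + 2 + 32 + 64 + 128 + 256 + 1024 in binary, 9^1507 ≡ 9·14·15·24·40·59·9 ≡ 1 (mod 67).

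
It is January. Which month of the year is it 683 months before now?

February

683 − 56·12 = 11, so 683 ≡ 11 (mod 12).
January − 11 months → February.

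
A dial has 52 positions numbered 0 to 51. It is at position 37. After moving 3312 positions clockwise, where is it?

21

3312 − 63·52 = 36, so 3312 ≡ 36 (mod 52).
(37 + 36) mod 52 = 21.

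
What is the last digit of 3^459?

7

Powers of 3 mod 10 repeat with period 4: 3, 9, 7, 1.
459 leaves remainder 3 on division by 4, so 3^459 ends in 7.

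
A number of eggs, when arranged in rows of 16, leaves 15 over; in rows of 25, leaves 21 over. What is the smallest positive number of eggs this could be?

271

x ≡ 15 (mod 16) gives x ∈ {15, 31, 47, 63, 79, 95, 111, 127, …}.
The first of these with x mod 25 = 21 is 271.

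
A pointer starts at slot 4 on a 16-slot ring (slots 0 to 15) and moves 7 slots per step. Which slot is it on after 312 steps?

312·7 = 2184.
Dividing 2184 by 16 gives quotient 136 and remainder 8.
(4 + 8) mod 16 = 12.

12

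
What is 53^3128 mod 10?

1

Last digits of 3^n: 3, 9, 7, 1 (period 4).
3128 leaves remainder 0 on division by 4, so 53^3128 ends in 1.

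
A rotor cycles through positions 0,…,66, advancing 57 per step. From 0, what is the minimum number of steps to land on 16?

52

The inverse of 57 mod 67 is 20 (since 57·20 = 1140 ≡ 1).
So x ≡ 20·16 = 320 ≡ 52 (mod 67).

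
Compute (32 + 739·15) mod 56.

29

739·15 = 11085.
11085 − 197·56 = 53, so 11085 ≡ 53 (mod 56).
(32 + 53) mod 56 = 29.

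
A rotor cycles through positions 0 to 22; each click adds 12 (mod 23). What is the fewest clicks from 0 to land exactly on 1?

2

12·2 = 24 = 1·23 + 1, so 12⁻¹ ≡ 2 (mod 23).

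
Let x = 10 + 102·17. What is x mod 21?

1

102·17 = 1734.
1734 = 82·21 + 12, so 1734 mod 21 = 12.
(10 + 12) mod 21 = 1.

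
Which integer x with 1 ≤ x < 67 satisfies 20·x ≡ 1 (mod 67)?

57

67 = 3·20 + 7
20 = 2·7 + 6
7 = 1·6 + 1
6 = 6·1 + 0
Back-substituting gives 20·57 ≡ 1 (mod 67).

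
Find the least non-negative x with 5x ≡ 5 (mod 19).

5⁻¹ ≡ 4 (mod 19) because 5·4 = 20 = 1·19 + 1.
Multiplying both sides by 4: x ≡ 4·5 = 20 ≡ 1 (mod 19).

1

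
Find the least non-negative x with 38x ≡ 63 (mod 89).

38⁻¹ ≡ 82 (mod 89) because 38·82 = 3116 = 35·89 + 1.
So x ≡ 82·63 = 5166 ≡ 4 (mod 89).
Check: 38·4 = 152 = 1·89 + 63.

4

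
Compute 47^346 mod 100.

By repeated squaring mod 100: 47^1≡47, 47^2≡9, 47^4≡81, 47^8≡61, 47^16≡21, 47^32≡41, 47^64≡81, 47^128≡61, 47^256≡21.
Since 346 = 2 + 8 + 16 + 64 + 256 in binary, 47^346 ≡ 9·61·21·81·21 ≡ 29 (mod 100).

29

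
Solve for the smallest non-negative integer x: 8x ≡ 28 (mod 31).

The inverse of 8 mod 31 is 4 (since 8·4 = 32 ≡ 1).
So x ≡ 4·28 = 112 ≡ 19 (mod 31).

19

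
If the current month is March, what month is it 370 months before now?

May

370 − 30·12 = 10, so 370 ≡ 10 (mod 12).
March − 10 months → May.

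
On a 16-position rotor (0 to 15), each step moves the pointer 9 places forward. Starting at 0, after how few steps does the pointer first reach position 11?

3

The inverse of 9 mod 16 is 9 (since 9·9 = 81 ≡ 1).
So x ≡ 9·11 = 99 ≡ 3 (mod 16).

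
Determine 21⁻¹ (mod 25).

25 = 1·21 + 4
21 = 5·4 + 1
4 = 4·1 + 0
Back-substituting gives 21·6 ≡ 1 (mod 25).

6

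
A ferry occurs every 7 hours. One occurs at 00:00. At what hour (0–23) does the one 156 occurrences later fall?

12

156·7 = 1092.
1092 mod 24 = 12 (since 45·24 = 1080).
(0 + 12) mod 24 = 12.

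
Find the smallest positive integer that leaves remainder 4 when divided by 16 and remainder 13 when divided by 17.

x ≡ 4 (mod 16) gives x ∈ {4, 20, 36, 52, 68, 84, 100, 116, …}.
The first of these with x mod 17 = 13 is 132.

132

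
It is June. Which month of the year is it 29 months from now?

November

29 mod 12 = 5 (since 2·12 = 24).
June + 5 months → November.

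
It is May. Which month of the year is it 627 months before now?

627 − 52·12 = 3, so 627 ≡ 3 (mod 12).
May − 3 months → February.

February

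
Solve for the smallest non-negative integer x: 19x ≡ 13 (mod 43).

19⁻¹ ≡ 34 (mod 43) because 19·34 = 646 = 15·43 + 1.
Multiplying both sides by 34: x ≡ 34·13 = 442 ≡ 12 (mod 43).
Check: 19·12 = 228 = 5·43 + 13.

12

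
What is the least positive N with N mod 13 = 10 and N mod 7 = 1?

36

x ≡ 1 (mod 7) gives x ∈ {1, 8, 15, 22, 29, 36}.
The first of these with x mod 13 = 10 is 36.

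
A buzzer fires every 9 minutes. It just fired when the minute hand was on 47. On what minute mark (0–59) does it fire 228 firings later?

59

228·9 = 2052.
Dividing 2052 by 60 gives quotient 34 and remainder 12.
(47 + 12) mod 60 = 59.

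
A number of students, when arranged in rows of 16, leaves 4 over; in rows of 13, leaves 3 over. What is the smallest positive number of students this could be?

Since 13·5 ≡ 1 (mod 16), take x = 3 + 13·((4−3)·5 mod 16) = 3 + 13·5 = 68.
Check: 68 mod 16 = 4, 68 mod 13 = 3.

68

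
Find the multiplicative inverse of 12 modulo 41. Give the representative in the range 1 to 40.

24

12·24 = 288 = 7·41 + 1, so 12⁻¹ ≡ 24 (mod 41).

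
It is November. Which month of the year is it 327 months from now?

February

327 = 27·12 + 3, so 327 mod 12 = 3.
November + 3 months → February.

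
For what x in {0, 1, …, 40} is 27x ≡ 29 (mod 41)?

The inverse of 27 mod 41 is 38 (since 27·38 = 1026 ≡ 1).
Multiplying both sides by 38: x ≡ 38·29 = 1102 ≡ 36 (mod 41).

36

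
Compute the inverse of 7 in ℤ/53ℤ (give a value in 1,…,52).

7·38 = 266 = 5·53 + 1, so 7⁻¹ ≡ 38 (mod 53).

38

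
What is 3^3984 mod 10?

Powers of 3 mod 10 repeat with period 4: 3, 9, 7, 1.
3984 mod 4 = 0, so the last digit matches 3^4 = 1.

1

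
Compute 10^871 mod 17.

By repeated squaring mod 17: 10^1≡10, 10^2≡15, 10^4≡4, 10^8≡16, 10^16≡1, 10^32≡1, 10^64≡1, 10^128≡1, 10^256≡1, 10^512≡1.
871 = 1 + 2 + 4 + 32 + 64 + 256 + 512, so 10^871 ≡ 10·15·4·1·1·1·1 ≡ 5 (mod 17).

5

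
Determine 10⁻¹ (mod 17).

12

17 = 1·10 + 7
10 = 1·7 + 3
7 = 2·3 + 1
3 = 3·1 + 0
Back-substituting gives 10·12 ≡ 1 (mod 17).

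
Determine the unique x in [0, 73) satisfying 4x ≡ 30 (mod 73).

The inverse of 4 mod 73 is 55 (since 4·55 = 220 ≡ 1).
So x ≡ 55·30 = 1650 ≡ 44 (mod 73).

44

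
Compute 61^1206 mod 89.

47

By repeated squaring mod 89: 61^1≡61, 61^2≡72, 61^4≡22, 61^8≡39, 61^16≡8, 61^32≡64, 61^64≡2, 61^128≡4, 61^256≡16, 61^512≡78, 61^1024≡32.
Since 1206 = 2 + 4 + 16 + 32 + 128 + 1024 in binary, 61^1206 ≡ 72·22·8·64·4·32 ≡ 47 (mod 89).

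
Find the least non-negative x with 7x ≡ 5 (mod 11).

The inverse of 7 mod 11 is 8 (since 7·8 = 56 ≡ 1).
Multiplying both sides by 8: x ≡ 8·5 = 40 ≡ 7 (mod 11).
Check: 7·7 = 49 = 4·11 + 5.

7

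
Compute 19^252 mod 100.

Successive squares of 19 mod 100: 19^1≡19, 19^2≡61, 19^4≡21, 19^8≡41, 19^16≡81, 19^32≡61, 19^64≡21, 19^128≡41.
252 = 4 + 8 + 16 + 32 + 64 + 128, so 19^252 ≡ 21·41·81·61·21·41 ≡ 61 (mod 100).

61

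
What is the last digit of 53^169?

3

Last digits of 3^n: 3, 9, 7, 1 (period 4).
169 leaves remainder 1 on division by 4, so 53^169 ends in 3.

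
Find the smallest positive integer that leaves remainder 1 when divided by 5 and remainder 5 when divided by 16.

21

Since 16·1 ≡ 1 (mod 5), take x = 5 + 16·((1−5)·1 mod 5) = 5 + 16·1 = 21.
Check: 21 mod 5 = 1, 21 mod 16 = 5.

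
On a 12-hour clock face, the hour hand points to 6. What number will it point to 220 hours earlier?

220 − 18·12 = 4, so 220 ≡ 4 (mod 12).
6 − 4 → 2 on a 12-hour dial.

2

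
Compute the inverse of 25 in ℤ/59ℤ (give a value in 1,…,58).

26

25·26 = 650 = 11·59 + 1, so 25⁻¹ ≡ 26 (mod 59).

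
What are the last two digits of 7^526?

Square-and-reduce mod 100: 7^1≡7, 7^2≡49, 7^4≡1, 7^8≡1, 7^16≡1, 7^32≡1, 7^64≡1, 7^128≡1, 7^256≡1, 7^512≡1.
Since 526 = 2 + 4 + 8 + 512 in binary, 7^526 ≡ 49·1·1·1 ≡ 49 (mod 100).

49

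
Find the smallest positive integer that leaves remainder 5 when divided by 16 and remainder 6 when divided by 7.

x ≡ 6 (mod 7) gives x ∈ {6, 13, 20, 27, 34, 41, 48, 55, …}.
The first of these with x mod 16 = 5 is 69.

69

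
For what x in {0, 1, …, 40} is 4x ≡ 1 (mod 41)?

The inverse of 4 mod 41 is 31 (since 4·31 = 124 ≡ 1).
So x ≡ 31·1 = 31 ≡ 31 (mod 41).

31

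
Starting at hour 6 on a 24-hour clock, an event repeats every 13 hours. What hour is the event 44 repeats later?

44·13 = 572.
Dividing 572 by 24 gives quotient 23 and remainder 20.
(6 + 20) mod 24 = 2.

2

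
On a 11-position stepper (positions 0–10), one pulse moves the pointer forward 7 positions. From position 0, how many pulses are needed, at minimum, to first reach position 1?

8

11 = 1·7 + 4
7 = 1·4 + 3
4 = 1·3 + 1
3 = 3·1 + 0
Back-substituting gives 7·8 ≡ 1 (mod 11).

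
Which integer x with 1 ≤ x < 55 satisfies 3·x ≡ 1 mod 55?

55 = 18·3 + 1
3 = 3·1 + 0
Back-substituting gives 3·37 ≡ 1 (mod 55).

37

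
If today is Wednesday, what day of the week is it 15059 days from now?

Dividing 15059 by 7 gives quotient 2151 and remainder 2.
Wednesday + 2 days → Friday.

Friday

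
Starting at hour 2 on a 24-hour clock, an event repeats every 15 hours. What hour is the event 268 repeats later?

268·15 = 4020.
4020 − 167·24 = 12, so 4020 ≡ 12 (mod 24).
(2 + 12) mod 24 = 14.

14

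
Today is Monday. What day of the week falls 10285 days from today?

10285 − 1469·7 = 2, so 10285 ≡ 2 (mod 7).
Monday + 2 days → Wednesday.

Wednesday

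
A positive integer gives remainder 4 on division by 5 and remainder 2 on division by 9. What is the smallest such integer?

x ≡ 4 (mod 5) gives x ∈ {4, 9, 14, 19, 24, 29}.
The first of these with x mod 9 = 2 is 29.

29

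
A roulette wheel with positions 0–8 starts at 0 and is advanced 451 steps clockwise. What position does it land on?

1

Dividing 451 by 9 gives quotient 50 and remainder 1.
(0 + 1) mod 9 = 1.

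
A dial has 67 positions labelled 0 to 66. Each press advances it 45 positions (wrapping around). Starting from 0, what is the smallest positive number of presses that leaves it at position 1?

3

45·3 = 135 = 2·67 + 1, so 45⁻¹ ≡ 3 (mod 67).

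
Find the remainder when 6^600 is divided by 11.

1

Square-and-reduce mod 11: 6^1≡6, 6^2≡3, 6^4≡9, 6^8≡4, 6^16≡5, 6^32≡3, 6^64≡9, 6^128≡4, 6^256≡5, 6^512≡3.
Since 600 = 8 + 16 + 64 + 512 in binary, 6^600 ≡ 4·5·9·3 ≡ 1 (mod 11).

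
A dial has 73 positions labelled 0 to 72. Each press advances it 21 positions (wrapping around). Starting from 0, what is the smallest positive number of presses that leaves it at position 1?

7

73 = 3·21 + 10
21 = 2·10 + 1
10 = 10·1 + 0
Back-substituting gives 21·7 ≡ 1 (mod 73).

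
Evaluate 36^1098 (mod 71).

Successive squares of 36 mod 71: 36^1≡36, 36^2≡18, 36^4≡40, 36^8≡38, 36^16≡24, 36^32≡8, 36^64≡64, 36^128≡49, 36^256≡58, 36^512≡27, 36^1024≡19.
Since 1098 = 2 + 8 + 64 + 1024 in binary, 36^1098 ≡ 18·38·64·19 ≡ 50 (mod 71).

50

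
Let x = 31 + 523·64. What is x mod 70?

523·64 = 33472.
Dividing 33472 by 70 gives quotient 478 and remainder 12.
(31 + 12) mod 70 = 43.

43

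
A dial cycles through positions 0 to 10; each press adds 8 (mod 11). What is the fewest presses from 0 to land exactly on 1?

7

8·7 = 56 = 5·11 + 1, so 8⁻¹ ≡ 7 (mod 11).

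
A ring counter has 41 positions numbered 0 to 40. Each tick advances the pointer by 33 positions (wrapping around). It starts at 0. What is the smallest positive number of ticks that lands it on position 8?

33⁻¹ ≡ 5 (mod 41) because 33·5 = 165 = 4·41 + 1.
Multiplying both sides by 5: x ≡ 5·8 = 40 ≡ 40 (mod 41).

40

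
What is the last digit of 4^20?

The units digit of 4^n cycles with period 2: 4, 6, …
20 leaves remainder 0 on division by 2, so 4^20 ends in 6.

6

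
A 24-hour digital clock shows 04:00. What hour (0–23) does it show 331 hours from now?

23

331 = 13·24 + 19, so 331 mod 24 = 19.
(4 + 19) mod 24 = 23.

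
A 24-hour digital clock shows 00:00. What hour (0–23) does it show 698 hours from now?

Dividing 698 by 24 gives quotient 29 and remainder 2.
(0 + 2) mod 24 = 2.

2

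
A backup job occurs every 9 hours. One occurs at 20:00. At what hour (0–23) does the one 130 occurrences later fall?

130·9 = 1170.
1170 = 48·24 + 18, so 1170 mod 24 = 18.
(20 + 18) mod 24 = 14.

14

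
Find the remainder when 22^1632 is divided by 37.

By repeated squaring mod 37: 22^1≡22, 22^2≡3, 22^4≡9, 22^8≡7, 22^16≡12, 22^32≡33, 22^64≡16, 22^128≡34, 22^256≡9, 22^512≡7, 22^1024≡12.
1632 = 32 + 64 + 512 + 1024, so 22^1632 ≡ 33·16·7·12 ≡ 26 (mod 37).

26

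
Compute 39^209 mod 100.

59

Square-and-reduce mod 100: 39^1≡39, 39^2≡21, 39^4≡41, 39^8≡81, 39^16≡61, 39^32≡21, 39^64≡41, 39^128≡81.
209 = 1 + 16 + 64 + 128, so 39^209 ≡ 39·61·41·81 ≡ 59 (mod 100).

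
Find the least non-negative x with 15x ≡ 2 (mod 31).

27

15⁻¹ ≡ 29 (mod 31) because 15·29 = 435 = 14·31 + 1.
So x ≡ 29·2 = 58 ≡ 27 (mod 31).
Check: 15·27 = 405 = 13·31 + 2.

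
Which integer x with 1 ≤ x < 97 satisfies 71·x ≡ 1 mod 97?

41

71·41 = 2911 = 30·97 + 1, so 71⁻¹ ≡ 41 (mod 97).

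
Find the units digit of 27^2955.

Last digits of 7^n: 7, 9, 3, 1 (period 4).
2955 leaves remainder 3 on division by 4, so 27^2955 ends in 3.

3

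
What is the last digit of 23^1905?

3

Powers of 3 mod 10 repeat with period 4: 3, 9, 7, 1.
1905 leaves remainder 1 on division by 4, so 23^1905 ends in 3.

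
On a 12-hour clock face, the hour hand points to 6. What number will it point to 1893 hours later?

Dividing 1893 by 12 gives quotient 157 and remainder 9.
6 + 9 → 3 on a 12-hour dial.

3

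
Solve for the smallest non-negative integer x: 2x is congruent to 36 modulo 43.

18

2⁻¹ ≡ 22 (mod 43) because 2·22 = 44 = 1·43 + 1.
Multiplying both sides by 22: x ≡ 22·36 = 792 ≡ 18 (mod 43).
Check: 2·18 = 36 = 0·43 + 36.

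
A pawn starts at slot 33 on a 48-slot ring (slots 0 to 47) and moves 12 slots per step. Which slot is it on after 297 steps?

297·12 = 3564.
3564 − 74·48 = 12, so 3564 ≡ 12 (mod 48).
(33 + 12) mod 48 = 45.

45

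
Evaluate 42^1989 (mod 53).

Successive squares of 42 mod 53: 42^1≡42, 42^2≡15, 42^4≡13, 42^8≡10, 42^16≡47, 42^32≡36, 42^64≡24, 42^128≡46, 42^256≡49, 42^512≡16, 42^1024≡44.
Since 1989 = 1 + 4 + 64 + 128 + 256 + 512 + 1024 in binary, 42^1989 ≡ 42·13·24·46·49·16·44 ≡ 1 (mod 53).

1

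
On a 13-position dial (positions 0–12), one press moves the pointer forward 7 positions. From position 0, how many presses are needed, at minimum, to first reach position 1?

7·2 = 14 = 1·13 + 1, so 7⁻¹ ≡ 2 (mod 13).

2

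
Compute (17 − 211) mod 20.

Dividing 211 by 20 gives quotient 10 and remainder 11.
(17 − 11) mod 20 = 6.

6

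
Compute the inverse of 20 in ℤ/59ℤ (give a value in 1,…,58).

59 = 2·20 + 19
20 = 1·19 + 1
19 = 19·1 + 0
Back-substituting gives 20·3 ≡ 1 (mod 59).

3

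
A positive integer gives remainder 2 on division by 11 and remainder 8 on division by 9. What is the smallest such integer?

x ≡ 8 (mod 9) gives x ∈ {8, 17, 26, 35}.
The first of these with x mod 11 = 2 is 35.

35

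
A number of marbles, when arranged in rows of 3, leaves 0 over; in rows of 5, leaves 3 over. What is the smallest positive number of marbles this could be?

Since 5·2 ≡ 1 (mod 3), take x = 3 + 5·((0−3)·2 mod 3) = 3 + 5·0 = 3.
Check: 3 mod 3 = 0, 3 mod 5 = 3.

3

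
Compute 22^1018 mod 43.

16

Successive squares of 22 mod 43: 22^1≡22, 22^2≡11, 22^4≡35, 22^8≡21, 22^16≡11, 22^32≡35, 22^64≡21, 22^128≡11, 22^256≡35, 22^512≡21.
Since 1018 = 2 + 8 + 16 + 32 + 64 + 128 + 256 + 512 in binary, 22^1018 ≡ 11·21·11·35·21·11·35·21 ≡ 16 (mod 43).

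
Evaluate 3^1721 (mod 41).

Square-and-reduce mod 41: 3^1≡3, 3^2≡9, 3^4≡40, 3^8≡1, 3^16≡1, 3^32≡1, 3^64≡1, 3^128≡1, 3^256≡1, 3^512≡1, 3^1024≡1.
1721 = 1 + 8 + 16 + 32 + 128 + 512 + 1024, so 3^1721 ≡ 3·1·1·1·1·1·1 ≡ 3 (mod 41).

3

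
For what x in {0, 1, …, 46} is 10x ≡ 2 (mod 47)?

10⁻¹ ≡ 33 (mod 47) because 10·33 = 330 = 7·47 + 1.
So x ≡ 33·2 = 66 ≡ 19 (mod 47).
Check: 10·19 = 190 = 4·47 + 2.

19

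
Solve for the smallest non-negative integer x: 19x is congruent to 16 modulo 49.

The inverse of 19 mod 49 is 31 (since 19·31 = 589 ≡ 1).
So x ≡ 31·16 = 496 ≡ 6 (mod 49).

6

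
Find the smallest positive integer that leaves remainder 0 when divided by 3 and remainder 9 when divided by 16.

x ≡ 0 (mod 3) gives x ∈ {0, 3, 6, 9}.
The first of these with x mod 16 = 9 is 9.

9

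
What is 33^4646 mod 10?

The units digit of 33^n cycles with period 4: 3, 9, 7, 1, …
4646 leaves remainder 2 on division by 4, so 33^4646 ends in 9.

9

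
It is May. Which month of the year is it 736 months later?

Dividing 736 by 12 gives quotient 61 and remainder 4.
May + 4 months → September.

September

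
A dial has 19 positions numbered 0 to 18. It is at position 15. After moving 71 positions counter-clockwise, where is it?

71 mod 19 = 14 (since 3·19 = 57).
(15 − 14) mod 19 = 1.

1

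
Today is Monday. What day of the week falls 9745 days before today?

9745 − 1392·7 = 1, so 9745 ≡ 1 (mod 7).
Monday − 1 day → Sunday.

Sunday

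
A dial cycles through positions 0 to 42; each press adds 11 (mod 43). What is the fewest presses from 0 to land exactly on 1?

4

43 = 3·11 + 10
11 = 1·10 + 1
10 = 10·1 + 0
Back-substituting gives 11·4 ≡ 1 (mod 43).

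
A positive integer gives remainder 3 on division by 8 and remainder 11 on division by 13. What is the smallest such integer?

11

x ≡ 3 (mod 8) gives x ∈ {3, 11}.
The first of these with x mod 13 = 11 is 11.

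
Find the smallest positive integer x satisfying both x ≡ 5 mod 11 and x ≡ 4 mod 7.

x ≡ 4 (mod 7) gives x ∈ {4, 11, 18, 25, 32, 39, 46, 53, …}.
The first of these with x mod 11 = 5 is 60.

60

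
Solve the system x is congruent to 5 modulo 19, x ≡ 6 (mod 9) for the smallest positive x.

x ≡ 6 (mod 9) gives x ∈ {6, 15, 24}.
The first of these with x mod 19 = 5 is 24.

24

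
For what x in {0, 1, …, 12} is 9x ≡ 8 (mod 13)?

9⁻¹ ≡ 3 (mod 13) because 9·3 = 27 = 2·13 + 1.
Multiplying both sides by 3: x ≡ 3·8 = 24 ≡ 11 (mod 13).

11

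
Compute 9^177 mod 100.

Square-and-reduce mod 100: 9^1≡9, 9^2≡81, 9^4≡61, 9^8≡21, 9^16≡41, 9^32≡81, 9^64≡61, 9^128≡21.
177 = 1 + 16 + 32 + 128, so 9^177 ≡ 9·41·81·21 ≡ 69 (mod 100).

69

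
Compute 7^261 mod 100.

7

Successive squares of 7 mod 100: 7^1≡7, 7^2≡49, 7^4≡1, 7^8≡1, 7^16≡1, 7^32≡1, 7^64≡1, 7^128≡1, 7^256≡1.
261 = 1 + 4 + 256, so 7^261 ≡ 7·1·1 ≡ 7 (mod 100).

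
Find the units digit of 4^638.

6

Powers of 4 mod 10 repeat with period 2: 4, 6.
638 leaves remainder 0 on division by 2, so 4^638 ends in 6.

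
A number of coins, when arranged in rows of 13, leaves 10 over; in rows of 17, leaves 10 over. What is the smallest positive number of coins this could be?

10

Since 17·10 ≡ 1 (mod 13), take x = 10 + 17·((10−10)·10 mod 13) = 10 + 17·0 = 10.
Check: 10 mod 13 = 10, 10 mod 17 = 10.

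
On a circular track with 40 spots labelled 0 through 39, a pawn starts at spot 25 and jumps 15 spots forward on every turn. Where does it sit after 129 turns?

0

129·15 = 1935.
1935 mod 40 = 15 (since 48·40 = 1920).
(25 + 15) mod 40 = 0.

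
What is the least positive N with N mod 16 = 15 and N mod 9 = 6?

Since 9·9 ≡ 1 (mod 16), take x = 6 + 9·((15−6)·9 mod 16) = 6 + 9·1 = 15.
Check: 15 mod 16 = 15, 15 mod 9 = 6.

15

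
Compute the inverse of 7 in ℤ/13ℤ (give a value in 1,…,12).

7·2 = 14 = 1·13 + 1, so 7⁻¹ ≡ 2 (mod 13).

2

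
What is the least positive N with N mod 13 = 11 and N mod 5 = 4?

Since 5·8 ≡ 1 (mod 13), take x = 4 + 5·((11−4)·8 mod 13) = 4 + 5·4 = 24.
Check: 24 mod 13 = 11, 24 mod 5 = 4.

24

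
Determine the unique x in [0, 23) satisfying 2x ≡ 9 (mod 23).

2⁻¹ ≡ 12 (mod 23) because 2·12 = 24 = 1·23 + 1.
Multiplying both sides by 12: x ≡ 12·9 = 108 ≡ 16 (mod 23).

16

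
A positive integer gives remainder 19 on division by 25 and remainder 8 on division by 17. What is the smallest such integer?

Since 17·3 ≡ 1 (mod 25), take x = 8 + 17·((19−8)·3 mod 25) = 8 + 17·8 = 144.
Check: 144 mod 25 = 19, 144 mod 17 = 8.

144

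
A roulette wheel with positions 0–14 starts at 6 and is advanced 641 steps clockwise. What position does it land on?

2

641 mod 15 = 11 (since 42·15 = 630).
(6 + 11) mod 15 = 2.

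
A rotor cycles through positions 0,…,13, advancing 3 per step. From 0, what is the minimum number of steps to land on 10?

3⁻¹ ≡ 5 (mod 14) because 3·5 = 15 = 1·14 + 1.
So x ≡ 5·10 = 50 ≡ 8 (mod 14).
Check: 3·8 = 24 = 1·14 + 10.

8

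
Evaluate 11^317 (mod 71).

By repeated squaring mod 71: 11^1≡11, 11^2≡50, 11^4≡15, 11^8≡12, 11^16≡2, 11^32≡4, 11^64≡16, 11^128≡43, 11^256≡3.
Since 317 = 1 + 4 + 8 + 16 + 32 + 256 in binary, 11^317 ≡ 11·15·12·2·4·3 ≡ 21 (mod 71).

21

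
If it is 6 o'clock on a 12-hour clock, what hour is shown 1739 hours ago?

Dividing 1739 by 12 gives quotient 144 and remainder 11.
6 − 11 → 7 on a 12-hour dial.

7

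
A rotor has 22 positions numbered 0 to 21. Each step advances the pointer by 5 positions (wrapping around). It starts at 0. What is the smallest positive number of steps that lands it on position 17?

The inverse of 5 mod 22 is 9 (since 5·9 = 45 ≡ 1).
Multiplying both sides by 9: x ≡ 9·17 = 153 ≡ 21 (mod 22).
Check: 5·21 = 105 = 4·22 + 17.

21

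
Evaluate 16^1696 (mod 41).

16

By repeated squaring mod 41: 16^1≡16, 16^2≡10, 16^4≡18, 16^8≡37, 16^16≡16, 16^32≡10, 16^64≡18, 16^128≡37, 16^256≡16, 16^512≡10, 16^1024≡18.
Since 1696 = 32 + 128 + 512 + 1024 in binary, 16^1696 ≡ 10·37·10·18 ≡ 16 (mod 41).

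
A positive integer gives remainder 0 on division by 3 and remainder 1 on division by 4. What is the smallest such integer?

9

Since 4·1 ≡ 1 (mod 3), take x = 1 + 4·((0−1)·1 mod 3) = 1 + 4·2 = 9.
Check: 9 mod 3 = 0, 9 mod 4 = 1.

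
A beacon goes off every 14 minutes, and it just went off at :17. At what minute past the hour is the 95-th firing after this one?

95·14 = 1330.
1330 − 22·60 = 10, so 1330 ≡ 10 (mod 60).
(17 + 10) mod 60 = 27.

27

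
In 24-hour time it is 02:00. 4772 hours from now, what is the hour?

22

4772 − 198·24 = 20, so 4772 ≡ 20 (mod 24).
(2 + 20) mod 24 = 22.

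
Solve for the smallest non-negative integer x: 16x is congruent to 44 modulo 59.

47

16⁻¹ ≡ 48 (mod 59) because 16·48 = 768 = 13·59 + 1.
Multiplying both sides by 48: x ≡ 48·44 = 2112 ≡ 47 (mod 59).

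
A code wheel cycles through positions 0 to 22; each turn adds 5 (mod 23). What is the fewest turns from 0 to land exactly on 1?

5·14 = 70 = 3·23 + 1, so 5⁻¹ ≡ 14 (mod 23).

14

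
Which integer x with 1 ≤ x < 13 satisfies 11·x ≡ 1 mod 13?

13 = 1·11 + 2
11 = 5·2 + 1
2 = 2·1 + 0
Back-substituting gives 11·6 ≡ 1 (mod 13).

6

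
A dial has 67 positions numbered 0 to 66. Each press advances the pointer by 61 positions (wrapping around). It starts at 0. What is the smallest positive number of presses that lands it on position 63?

23

61⁻¹ ≡ 11 (mod 67) because 61·11 = 671 = 10·67 + 1.
So x ≡ 11·63 = 693 ≡ 23 (mod 67).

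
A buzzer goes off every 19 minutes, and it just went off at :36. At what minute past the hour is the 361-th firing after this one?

55

361·19 = 6859.
6859 = 114·60 + 19, so 6859 mod 60 = 19.
(36 + 19) mod 60 = 55.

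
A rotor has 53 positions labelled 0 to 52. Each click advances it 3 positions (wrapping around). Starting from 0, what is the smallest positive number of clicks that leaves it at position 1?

53 = 17·3 + 2
3 = 1·2 + 1
2 = 2·1 + 0
Back-substituting gives 3·18 ≡ 1 (mod 53).

18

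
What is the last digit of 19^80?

Powers of 9 mod 10 repeat with period 2: 9, 1.
80 leaves remainder 0 on division by 2, so 19^80 ends in 1.

1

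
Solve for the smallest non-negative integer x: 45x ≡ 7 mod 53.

The inverse of 45 mod 53 is 33 (since 45·33 = 1485 ≡ 1).
Multiplying both sides by 33: x ≡ 33·7 = 231 ≡ 19 (mod 53).

19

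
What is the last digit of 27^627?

Last digits of 7^n: 7, 9, 3, 1 (period 4).
627 leaves remainder 3 on division by 4, so 27^627 ends in 3.

3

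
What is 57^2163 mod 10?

Powers of 7 mod 10 repeat with period 4: 7, 9, 3, 1.
2163 mod 4 = 3, so the last digit matches 7^3 = 3.

3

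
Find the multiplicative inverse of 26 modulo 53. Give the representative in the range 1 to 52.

51

26·51 = 1326 = 25·53 + 1, so 26⁻¹ ≡ 51 (mod 53).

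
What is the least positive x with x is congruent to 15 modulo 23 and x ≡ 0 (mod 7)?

84

Since 7·10 ≡ 1 (mod 23), take x = 0 + 7·((15−0)·10 mod 23) = 0 + 7·12 = 84.
Check: 84 mod 23 = 15, 84 mod 7 = 0.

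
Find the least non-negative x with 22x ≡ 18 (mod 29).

22⁻¹ ≡ 4 (mod 29) because 22·4 = 88 = 3·29 + 1.
Multiplying both sides by 4: x ≡ 4·18 = 72 ≡ 14 (mod 29).
Check: 22·14 = 308 = 10·29 + 18.

14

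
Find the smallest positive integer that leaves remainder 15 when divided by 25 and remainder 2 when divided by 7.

x ≡ 2 (mod 7) gives x ∈ {2, 9, 16, 23, 30, 37, 44, 51, …}.
The first of these with x mod 25 = 15 is 65.

65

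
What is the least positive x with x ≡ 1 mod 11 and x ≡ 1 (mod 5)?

1

x ≡ 1 (mod 5) gives x ∈ {1}.
The first of these with x mod 11 = 1 is 1.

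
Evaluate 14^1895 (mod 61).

By repeated squaring mod 61: 14^1≡14, 14^2≡13, 14^4≡47, 14^8≡13, 14^16≡47, 14^32≡13, 14^64≡47, 14^128≡13, 14^256≡47, 14^512≡13, 14^1024≡47.
Since 1895 = 1 + 2 + 4 + 32 + 64 + 256 + 512 + 1024 in binary, 14^1895 ≡ 14·13·47·13·47·47·13·47 ≡ 48 (mod 61).

48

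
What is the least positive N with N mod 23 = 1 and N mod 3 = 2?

Since 3·8 ≡ 1 (mod 23), take x = 2 + 3·((1−2)·8 mod 23) = 2 + 3·15 = 47.
Check: 47 mod 23 = 1, 47 mod 3 = 2.

47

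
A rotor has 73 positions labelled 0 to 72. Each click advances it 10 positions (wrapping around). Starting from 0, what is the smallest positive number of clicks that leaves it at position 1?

22

10·22 = 220 = 3·73 + 1, so 10⁻¹ ≡ 22 (mod 73).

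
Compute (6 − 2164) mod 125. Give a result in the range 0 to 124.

92

2164 − 17·125 = 39, so 2164 ≡ 39 (mod 125).
(6 − 39) mod 125 = 92.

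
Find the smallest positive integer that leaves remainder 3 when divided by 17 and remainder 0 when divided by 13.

x ≡ 0 (mod 13) gives x ∈ {0, 13, 26, 39, 52, 65, 78, 91, …}.
The first of these with x mod 17 = 3 is 156.

156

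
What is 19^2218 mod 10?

1

The units digit of 19^n cycles with period 2: 9, 1, …
2218 leaves remainder 0 on division by 2, so 19^2218 ends in 1.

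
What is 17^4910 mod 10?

9

Last digits of 7^n: 7, 9, 3, 1 (period 4).
4910 leaves remainder 2 on division by 4, so 17^4910 ends in 9.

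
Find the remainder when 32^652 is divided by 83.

9

Successive squares of 32 mod 83: 32^1≡32, 32^2≡28, 32^4≡37, 32^8≡41, 32^16≡21, 32^32≡26, 32^64≡12, 32^128≡61, 32^256≡69, 32^512≡30.
Since 652 = 4 + 8 + 128 + 512 in binary, 32^652 ≡ 37·41·61·30 ≡ 9 (mod 83).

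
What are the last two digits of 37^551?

13

Successive squares of 37 mod 100: 37^1≡37, 37^2≡69, 37^4≡61, 37^8≡21, 37^16≡41, 37^32≡81, 37^64≡61, 37^128≡21, 37^256≡41, 37^512≡81.
551 = 1 + 2 + 4 + 32 + 512, so 37^551 ≡ 37·69·61·81·81 ≡ 13 (mod 100).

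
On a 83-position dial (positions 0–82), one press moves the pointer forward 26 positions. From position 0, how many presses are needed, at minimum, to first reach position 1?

26·16 = 416 = 5·83 + 1, so 26⁻¹ ≡ 16 (mod 83).

16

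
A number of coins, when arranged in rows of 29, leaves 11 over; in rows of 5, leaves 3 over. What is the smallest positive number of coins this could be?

98

x ≡ 3 (mod 5) gives x ∈ {3, 8, 13, 18, 23, 28, 33, 38, …}.
The first of these with x mod 29 = 11 is 98.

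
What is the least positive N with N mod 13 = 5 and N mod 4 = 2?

Since 4·10 ≡ 1 (mod 13), take x = 2 + 4·((5−2)·10 mod 13) = 2 + 4·4 = 18.
Check: 18 mod 13 = 5, 18 mod 4 = 2.

18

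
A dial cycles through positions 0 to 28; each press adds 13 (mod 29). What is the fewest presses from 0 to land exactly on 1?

9

13·9 = 117 = 4·29 + 1, so 13⁻¹ ≡ 9 (mod 29).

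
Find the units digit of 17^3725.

7

The units digit of 17^n cycles with period 4: 7, 9, 3, 1, …
3725 leaves remainder 1 on division by 4, so 17^3725 ends in 7.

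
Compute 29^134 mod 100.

By repeated squaring mod 100: 29^1≡29, 29^2≡41, 29^4≡81, 29^8≡61, 29^16≡21, 29^32≡41, 29^64≡81, 29^128≡61.
134 = 2 + 4 + 128, so 29^134 ≡ 41·81·61 ≡ 81 (mod 100).

81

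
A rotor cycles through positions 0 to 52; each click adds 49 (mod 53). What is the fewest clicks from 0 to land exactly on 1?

53 = 1·49 + 4
49 = 12·4 + 1
4 = 4·1 + 0
Back-substituting gives 49·13 ≡ 1 (mod 53).

13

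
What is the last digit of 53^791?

The units digit of 53^n cycles with period 4: 3, 9, 7, 1, …
791 mod 4 = 3, so the last digit matches 3^3 = 7.

7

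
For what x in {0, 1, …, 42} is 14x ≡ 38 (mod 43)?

15

The inverse of 14 mod 43 is 40 (since 14·40 = 560 ≡ 1).
Multiplying both sides by 40: x ≡ 40·38 = 1520 ≡ 15 (mod 43).
Check: 14·15 = 210 = 4·43 + 38.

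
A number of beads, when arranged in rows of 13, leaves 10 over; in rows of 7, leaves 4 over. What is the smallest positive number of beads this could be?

88

x ≡ 4 (mod 7) gives x ∈ {4, 11, 18, 25, 32, 39, 46, 53, …}.
The first of these with x mod 13 = 10 is 88.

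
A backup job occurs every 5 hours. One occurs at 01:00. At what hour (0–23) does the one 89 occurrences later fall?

89·5 = 445.
445 mod 24 = 13 (since 18·24 = 432).
(1 + 13) mod 24 = 14.

14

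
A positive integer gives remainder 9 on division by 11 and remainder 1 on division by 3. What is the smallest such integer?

Since 3·4 ≡ 1 (mod 11), take x = 1 + 3·((9−1)·4 mod 11) = 1 + 3·10 = 31.
Check: 31 mod 11 = 9, 31 mod 3 = 1.

31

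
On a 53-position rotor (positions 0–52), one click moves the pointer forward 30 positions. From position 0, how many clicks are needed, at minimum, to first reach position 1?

23

53 = 1·30 + 23
30 = 1·23 + 7
23 = 3·7 + 2
7 = 3·2 + 1
2 = 2·1 + 0
Back-substituting gives 30·23 ≡ 1 (mod 53).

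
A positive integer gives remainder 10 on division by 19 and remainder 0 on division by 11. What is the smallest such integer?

Since 11·7 ≡ 1 (mod 19), take x = 0 + 11·((10−0)·7 mod 19) = 0 + 11·13 = 143.
Check: 143 mod 19 = 10, 143 mod 11 = 0.

143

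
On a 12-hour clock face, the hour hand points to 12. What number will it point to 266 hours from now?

266 mod 12 = 2 (since 22·12 = 264).
12 + 2 → 2 on a 12-hour dial.

2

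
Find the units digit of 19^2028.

Last digits of 9^n: 9, 1 (period 2).
2028 leaves remainder 0 on division by 2, so 19^2028 ends in 1.

1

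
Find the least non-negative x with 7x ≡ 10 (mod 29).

18

7⁻¹ ≡ 25 (mod 29) because 7·25 = 175 = 6·29 + 1.
Multiplying both sides by 25: x ≡ 25·10 = 250 ≡ 18 (mod 29).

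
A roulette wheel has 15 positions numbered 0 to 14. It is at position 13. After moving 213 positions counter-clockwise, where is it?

10

213 = 14·15 + 3, so 213 mod 15 = 3.
(13 − 3) mod 15 = 10.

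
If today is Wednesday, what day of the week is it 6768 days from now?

Tuesday

6768 = 966·7 + 6, so 6768 mod 7 = 6.
Wednesday + 6 days → Tuesday.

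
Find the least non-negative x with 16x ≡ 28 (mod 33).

16⁻¹ ≡ 31 (mod 33) because 16·31 = 496 = 15·33 + 1.
So x ≡ 31·28 = 868 ≡ 10 (mod 33).
Check: 16·10 = 160 = 4·33 + 28.

10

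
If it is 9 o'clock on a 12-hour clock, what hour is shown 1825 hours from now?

Dividing 1825 by 12 gives quotient 152 and remainder 1.
9 + 1 → 10 on a 12-hour dial.

10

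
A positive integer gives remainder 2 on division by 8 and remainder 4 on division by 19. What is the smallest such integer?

x ≡ 2 (mod 8) gives x ∈ {2, 10, 18, 26, 34, 42}.
The first of these with x mod 19 = 4 is 42.

42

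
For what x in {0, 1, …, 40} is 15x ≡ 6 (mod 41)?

The inverse of 15 mod 41 is 11 (since 15·11 = 165 ≡ 1).
Multiplying both sides by 11: x ≡ 11·6 = 66 ≡ 25 (mod 41).

25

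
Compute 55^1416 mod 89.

1

By repeated squaring mod 89: 55^1≡55, 55^2≡88, 55^4≡1, 55^8≡1, 55^16≡1, 55^32≡1, 55^64≡1, 55^128≡1, 55^256≡1, 55^512≡1, 55^1024≡1.
Since 1416 = 8 + 128 + 256 + 1024 in binary, 55^1416 ≡ 1·1·1·1 ≡ 1 (mod 89).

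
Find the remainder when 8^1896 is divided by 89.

2

By repeated squaring mod 89: 8^1≡8, 8^2≡64, 8^4≡2, 8^8≡4, 8^16≡16, 8^32≡78, 8^64≡32, 8^128≡45, 8^256≡67, 8^512≡39, 8^1024≡8.
1896 = 8 + 32 + 64 + 256 + 512 + 1024, so 8^1896 ≡ 4·78·32·67·39·8 ≡ 2 (mod 89).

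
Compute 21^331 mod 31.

21

By repeated squaring mod 31: 21^1≡21, 21^2≡7, 21^4≡18, 21^8≡14, 21^16≡10, 21^32≡7, 21^64≡18, 21^128≡14, 21^256≡10.
331 = 1 + 2 + 8 + 64 + 256, so 21^331 ≡ 21·7·14·18·10 ≡ 21 (mod 31).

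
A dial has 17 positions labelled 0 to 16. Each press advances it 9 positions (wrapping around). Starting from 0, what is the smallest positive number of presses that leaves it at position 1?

9·2 = 18 = 1·17 + 1, so 9⁻¹ ≡ 2 (mod 17).

2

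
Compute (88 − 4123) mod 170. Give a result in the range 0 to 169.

45

4123 − 24·170 = 43, so 4123 ≡ 43 (mod 170).
(88 − 43) mod 170 = 45.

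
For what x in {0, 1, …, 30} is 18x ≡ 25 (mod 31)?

The inverse of 18 mod 31 is 19 (since 18·19 = 342 ≡ 1).
Multiplying both sides by 19: x ≡ 19·25 = 475 ≡ 10 (mod 31).

10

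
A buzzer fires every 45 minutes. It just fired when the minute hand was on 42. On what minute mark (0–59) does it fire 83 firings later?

83·45 = 3735.
3735 mod 60 = 15 (since 62·60 = 3720).
(42 + 15) mod 60 = 57.

57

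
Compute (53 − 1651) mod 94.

1651 − 17·94 = 53, so 1651 ≡ 53 (mod 94).
(53 − 53) mod 94 = 0.

0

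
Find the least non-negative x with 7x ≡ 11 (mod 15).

7⁻¹ ≡ 13 (mod 15) because 7·13 = 91 = 6·15 + 1.
Multiplying both sides by 13: x ≡ 13·11 = 143 ≡ 8 (mod 15).
Check: 7·8 = 56 = 3·15 + 11.

8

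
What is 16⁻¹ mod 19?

6

16·6 = 96 = 5·19 + 1, so 16⁻¹ ≡ 6 (mod 19).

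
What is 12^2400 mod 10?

6

Last digits of 2^n: 2, 4, 8, 6 (period 4).
2400 leaves remainder 0 on division by 4, so 12^2400 ends in 6.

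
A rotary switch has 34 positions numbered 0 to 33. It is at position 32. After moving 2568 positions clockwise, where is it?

16

2568 = 75·34 + 18, so 2568 mod 34 = 18.
(32 + 18) mod 34 = 16.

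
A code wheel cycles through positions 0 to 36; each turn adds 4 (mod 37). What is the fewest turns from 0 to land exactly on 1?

4·28 = 112 = 3·37 + 1, so 4⁻¹ ≡ 28 (mod 37).

28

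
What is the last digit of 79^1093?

The units digit of 79^n cycles with period 2: 9, 1, …
1093 leaves remainder 1 on division by 2, so 79^1093 ends in 9.

9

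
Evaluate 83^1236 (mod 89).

Square-and-reduce mod 89: 83^1≡83, 83^2≡36, 83^4≡50, 83^8≡8, 83^16≡64, 83^32≡2, 83^64≡4, 83^128≡16, 83^256≡78, 83^512≡32, 83^1024≡45.
Since 1236 = 4 + 16 + 64 + 128 + 1024 in binary, 83^1236 ≡ 50·64·4·16·45 ≡ 50 (mod 89).

50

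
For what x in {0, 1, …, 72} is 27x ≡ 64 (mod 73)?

27⁻¹ ≡ 46 (mod 73) because 27·46 = 1242 = 17·73 + 1.
Multiplying both sides by 46: x ≡ 46·64 = 2944 ≡ 24 (mod 73).

24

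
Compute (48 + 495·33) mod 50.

495·33 = 16335.
Dividing 16335 by 50 gives quotient 326 and remainder 35.
(48 + 35) mod 50 = 33.

33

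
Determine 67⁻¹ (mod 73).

12

73 = 1·67 + 6
67 = 11·6 + 1
6 = 6·1 + 0
Back-substituting gives 67·12 ≡ 1 (mod 73).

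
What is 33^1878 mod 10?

9

Last digits of 3^n: 3, 9, 7, 1 (period 4).
1878 mod 4 = 2, so the last digit matches 3^2 = 9.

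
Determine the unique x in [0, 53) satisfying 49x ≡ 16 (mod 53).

49

The inverse of 49 mod 53 is 13 (since 49·13 = 637 ≡ 1).
So x ≡ 13·16 = 208 ≡ 49 (mod 53).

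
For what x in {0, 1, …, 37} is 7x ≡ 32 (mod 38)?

10

The inverse of 7 mod 38 is 11 (since 7·11 = 77 ≡ 1).
So x ≡ 11·32 = 352 ≡ 10 (mod 38).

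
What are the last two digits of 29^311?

29

Successive squares of 29 mod 100: 29^1≡29, 29^2≡41, 29^4≡81, 29^8≡61, 29^16≡21, 29^32≡41, 29^64≡81, 29^128≡61, 29^256≡21.
Since 311 = 1 + 2 + 4 + 16 + 32 + 256 in binary, 29^311 ≡ 29·41·81·21·41·21 ≡ 29 (mod 100).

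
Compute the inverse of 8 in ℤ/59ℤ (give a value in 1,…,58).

8·37 = 296 = 5·59 + 1, so 8⁻¹ ≡ 37 (mod 59).

37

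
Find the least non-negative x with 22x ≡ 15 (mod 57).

The inverse of 22 mod 57 is 13 (since 22·13 = 286 ≡ 1).
So x ≡ 13·15 = 195 ≡ 24 (mod 57).
Check: 22·24 = 528 = 9·57 + 15.

24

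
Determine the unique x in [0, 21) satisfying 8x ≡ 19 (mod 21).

5

8⁻¹ ≡ 8 (mod 21) because 8·8 = 64 = 3·21 + 1.
Multiplying both sides by 8: x ≡ 8·19 = 152 ≡ 5 (mod 21).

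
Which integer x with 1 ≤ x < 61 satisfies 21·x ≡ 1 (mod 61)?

32

21·32 = 672 = 11·61 + 1, so 21⁻¹ ≡ 32 (mod 61).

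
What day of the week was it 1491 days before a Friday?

Dividing 1491 by 7 gives quotient 213 and remainder 0.
Friday − 0 days → Friday.

Friday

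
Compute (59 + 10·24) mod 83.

10·24 = 240.
240 − 2·83 = 74, so 240 ≡ 74 (mod 83).
(59 + 74) mod 83 = 50.

50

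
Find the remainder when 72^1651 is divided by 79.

By repeated squaring mod 79: 72^1≡72, 72^2≡49, 72^4≡31, 72^8≡13, 72^16≡11, 72^32≡42, 72^64≡26, 72^128≡44, 72^256≡40, 72^512≡20, 72^1024≡5.
Since 1651 = 1 + 2 + 16 + 32 + 64 + 512 + 1024 in binary, 72^1651 ≡ 72·49·11·42·26·20·5 ≡ 23 (mod 79).

23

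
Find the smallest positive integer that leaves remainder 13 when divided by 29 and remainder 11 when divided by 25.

361

x ≡ 11 (mod 25) gives x ∈ {11, 36, 61, 86, 111, 136, 161, 186, …}.
The first of these with x mod 29 = 13 is 361.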